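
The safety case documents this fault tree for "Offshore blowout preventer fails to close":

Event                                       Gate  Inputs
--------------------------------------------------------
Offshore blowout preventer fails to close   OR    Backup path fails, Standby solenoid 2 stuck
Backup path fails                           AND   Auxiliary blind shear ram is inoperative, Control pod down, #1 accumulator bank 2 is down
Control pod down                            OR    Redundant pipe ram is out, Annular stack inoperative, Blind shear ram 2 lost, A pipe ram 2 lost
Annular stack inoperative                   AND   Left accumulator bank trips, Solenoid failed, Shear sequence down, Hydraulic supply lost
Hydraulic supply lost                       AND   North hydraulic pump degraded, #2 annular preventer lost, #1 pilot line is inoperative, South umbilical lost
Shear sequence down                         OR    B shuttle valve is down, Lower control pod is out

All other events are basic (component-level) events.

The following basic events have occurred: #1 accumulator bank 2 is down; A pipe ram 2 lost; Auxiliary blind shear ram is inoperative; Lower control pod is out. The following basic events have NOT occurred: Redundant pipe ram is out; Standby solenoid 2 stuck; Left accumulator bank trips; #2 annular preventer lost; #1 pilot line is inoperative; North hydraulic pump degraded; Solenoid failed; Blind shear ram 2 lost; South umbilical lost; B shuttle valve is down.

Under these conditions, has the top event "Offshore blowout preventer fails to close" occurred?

Yes

Shear sequence down [OR]: B shuttle valve is down=not, Lower control pod is out=occurs → at least one input occurs → occurs.
Hydraulic supply lost [AND]: North hydraulic pump degraded=not, #2 annular preventer lost=not, #1 pilot line is inoperative=not, South umbilical lost=not → not all inputs occur → does not occur.
Annular stack inoperative [AND]: Left accumulator bank trips=not, Solenoid failed=not, Shear sequence down=occurs, Hydraulic supply lost=not → not all inputs occur → does not occur.
Control pod down [OR]: Redundant pipe ram is out=not, Annular stack inoperative=not, Blind shear ram 2 lost=not, A pipe ram 2 lost=occurs → at least one input occurs → occurs.
Backup path fails [AND]: Auxiliary blind shear ram is inoperative=occurs, Control pod down=occurs, #1 accumulator bank 2 is down=occurs → all inputs occur → occurs.
Offshore blowout preventer fails to close [OR]: Backup path fails=occurs, Standby solenoid 2 stuck=not → at least one input occurs → occurs.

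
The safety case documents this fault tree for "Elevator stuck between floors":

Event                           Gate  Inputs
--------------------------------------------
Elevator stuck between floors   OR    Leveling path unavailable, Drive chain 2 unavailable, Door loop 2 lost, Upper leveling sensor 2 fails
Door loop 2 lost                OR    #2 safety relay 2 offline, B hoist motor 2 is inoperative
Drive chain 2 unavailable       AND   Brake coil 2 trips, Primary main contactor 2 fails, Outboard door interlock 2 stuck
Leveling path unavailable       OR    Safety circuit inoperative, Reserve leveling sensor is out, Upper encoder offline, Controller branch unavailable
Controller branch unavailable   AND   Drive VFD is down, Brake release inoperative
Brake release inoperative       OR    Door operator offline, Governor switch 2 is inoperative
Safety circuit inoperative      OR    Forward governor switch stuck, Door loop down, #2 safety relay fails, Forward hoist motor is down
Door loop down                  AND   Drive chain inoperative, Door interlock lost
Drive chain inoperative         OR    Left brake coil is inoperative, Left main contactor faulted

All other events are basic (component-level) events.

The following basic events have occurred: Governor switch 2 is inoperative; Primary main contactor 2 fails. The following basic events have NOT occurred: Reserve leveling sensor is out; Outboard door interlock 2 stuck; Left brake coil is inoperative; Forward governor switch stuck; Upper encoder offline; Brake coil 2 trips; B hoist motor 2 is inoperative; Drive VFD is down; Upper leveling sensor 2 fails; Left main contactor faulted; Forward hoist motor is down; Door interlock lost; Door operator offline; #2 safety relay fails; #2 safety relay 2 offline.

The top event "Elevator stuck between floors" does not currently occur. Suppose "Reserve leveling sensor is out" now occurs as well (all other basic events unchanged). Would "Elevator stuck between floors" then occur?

Yes

Counterfactual: set "Reserve leveling sensor is out" to occurred.
Drive chain inoperative [OR]: Left brake coil is inoperative=not, Left main contactor faulted=not → no input occurs → does not occur.
Door loop down [AND]: Drive chain inoperative=not, Door interlock lost=not → not all inputs occur → does not occur.
Safety circuit inoperative [OR]: Forward governor switch stuck=not, Door loop down=not, #2 safety relay fails=not, Forward hoist motor is down=not → no input occurs → does not occur.
Brake release inoperative [OR]: Door operator offline=not, Governor switch 2 is inoperative=occurs → at least one input occurs → occurs.
Controller branch unavailable [AND]: Drive VFD is down=not, Brake release inoperative=occurs → not all inputs occur → does not occur.
Leveling path unavailable [OR]: Safety circuit inoperative=not, Reserve leveling sensor is out=occurs, Upper encoder offline=not, Controller branch unavailable=not → at least one input occurs → occurs.
Drive chain 2 unavailable [AND]: Brake coil 2 trips=not, Primary main contactor 2 fails=occurs, Outboard door interlock 2 stuck=not → not all inputs occur → does not occur.
Door loop 2 lost [OR]: #2 safety relay 2 offline=not, B hoist motor 2 is inoperative=not → no input occurs → does not occur.
Elevator stuck between floors [OR]: Leveling path unavailable=occurs, Drive chain 2 unavailable=not, Door loop 2 lost=not, Upper leveling sensor 2 fails=not → at least one input occurs → occurs.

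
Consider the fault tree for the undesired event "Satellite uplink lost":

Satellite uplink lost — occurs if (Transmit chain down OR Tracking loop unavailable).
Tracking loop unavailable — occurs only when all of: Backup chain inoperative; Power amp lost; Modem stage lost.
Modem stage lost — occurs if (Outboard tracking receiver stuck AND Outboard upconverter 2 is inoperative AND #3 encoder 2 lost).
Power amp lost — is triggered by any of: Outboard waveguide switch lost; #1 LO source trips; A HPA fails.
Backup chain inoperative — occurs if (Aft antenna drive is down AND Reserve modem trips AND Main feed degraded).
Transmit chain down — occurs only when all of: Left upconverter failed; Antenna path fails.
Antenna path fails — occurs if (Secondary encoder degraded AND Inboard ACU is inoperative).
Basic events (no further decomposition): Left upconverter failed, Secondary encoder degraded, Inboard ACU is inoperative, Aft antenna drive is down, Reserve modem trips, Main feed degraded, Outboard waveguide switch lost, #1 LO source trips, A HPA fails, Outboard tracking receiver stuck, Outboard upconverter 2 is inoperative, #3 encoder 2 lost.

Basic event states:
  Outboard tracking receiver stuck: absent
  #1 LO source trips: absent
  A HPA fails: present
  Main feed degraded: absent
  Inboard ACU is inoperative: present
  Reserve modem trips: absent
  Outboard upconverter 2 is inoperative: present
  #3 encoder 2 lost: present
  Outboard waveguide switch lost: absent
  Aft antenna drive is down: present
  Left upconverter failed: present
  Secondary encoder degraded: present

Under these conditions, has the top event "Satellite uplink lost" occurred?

Antenna path fails [AND]: Secondary encoder degraded=occurs, Inboard ACU is inoperative=occurs → all inputs occur → occurs.
Transmit chain down [AND]: Left upconverter failed=occurs, Antenna path fails=occurs → all inputs occur → occurs.
Backup chain inoperative [AND]: Aft antenna drive is down=occurs, Reserve modem trips=not, Main feed degraded=not → not all inputs occur → does not occur.
Power amp lost [OR]: Outboard waveguide switch lost=not, #1 LO source trips=not, A HPA fails=occurs → at least one input occurs → occurs.
Modem stage lost [AND]: Outboard tracking receiver stuck=not, Outboard upconverter 2 is inoperative=occurs, #3 encoder 2 lost=occurs → not all inputs occur → does not occur.
Tracking loop unavailable [AND]: Backup chain inoperative=not, Power amp lost=occurs, Modem stage lost=not → not all inputs occur → does not occur.
Satellite uplink lost [OR]: Transmit chain down=occurs, Tracking loop unavailable=not → at least one input occurs → occurs.

Yes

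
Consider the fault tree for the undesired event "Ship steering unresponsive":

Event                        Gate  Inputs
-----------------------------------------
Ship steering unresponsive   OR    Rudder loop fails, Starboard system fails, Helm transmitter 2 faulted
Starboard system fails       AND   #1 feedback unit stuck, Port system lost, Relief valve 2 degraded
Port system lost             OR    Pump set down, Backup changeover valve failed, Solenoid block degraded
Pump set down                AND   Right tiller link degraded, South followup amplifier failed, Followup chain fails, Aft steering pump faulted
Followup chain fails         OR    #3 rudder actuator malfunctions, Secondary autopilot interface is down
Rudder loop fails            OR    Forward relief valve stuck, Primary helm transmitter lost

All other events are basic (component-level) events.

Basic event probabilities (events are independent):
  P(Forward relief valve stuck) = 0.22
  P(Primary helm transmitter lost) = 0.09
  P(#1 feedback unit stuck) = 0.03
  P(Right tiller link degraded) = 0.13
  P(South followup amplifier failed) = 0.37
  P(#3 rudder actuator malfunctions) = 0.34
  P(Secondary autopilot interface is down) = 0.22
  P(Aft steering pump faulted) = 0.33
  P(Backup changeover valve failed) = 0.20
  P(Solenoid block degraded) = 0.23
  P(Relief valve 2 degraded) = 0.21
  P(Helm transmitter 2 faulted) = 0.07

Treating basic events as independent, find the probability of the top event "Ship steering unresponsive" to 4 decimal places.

0.3415

P(Rudder loop fails) [OR] = 1 − (1−0.22) × (1−0.09) = 0.290200
P(Followup chain fails) [OR] = 1 − (1−0.34) × (1−0.22) = 0.485200
P(Pump set down) [AND] = 0.13 × 0.37 × 0.485200 × 0.33 = 0.007702
P(Port system lost) [OR] = 1 − (1−0.007702) × (1−0.20) × (1−0.23) = 0.388744
P(Starboard system fails) [AND] = 0.03 × 0.388744 × 0.21 = 0.002449
P(Ship steering unresponsive) [OR] = 1 − (1−0.290200) × (1−0.002449) × (1−0.07) = 0.341503
Rounded to 4 decimal places: P(Ship steering unresponsive) ≈ 0.3415.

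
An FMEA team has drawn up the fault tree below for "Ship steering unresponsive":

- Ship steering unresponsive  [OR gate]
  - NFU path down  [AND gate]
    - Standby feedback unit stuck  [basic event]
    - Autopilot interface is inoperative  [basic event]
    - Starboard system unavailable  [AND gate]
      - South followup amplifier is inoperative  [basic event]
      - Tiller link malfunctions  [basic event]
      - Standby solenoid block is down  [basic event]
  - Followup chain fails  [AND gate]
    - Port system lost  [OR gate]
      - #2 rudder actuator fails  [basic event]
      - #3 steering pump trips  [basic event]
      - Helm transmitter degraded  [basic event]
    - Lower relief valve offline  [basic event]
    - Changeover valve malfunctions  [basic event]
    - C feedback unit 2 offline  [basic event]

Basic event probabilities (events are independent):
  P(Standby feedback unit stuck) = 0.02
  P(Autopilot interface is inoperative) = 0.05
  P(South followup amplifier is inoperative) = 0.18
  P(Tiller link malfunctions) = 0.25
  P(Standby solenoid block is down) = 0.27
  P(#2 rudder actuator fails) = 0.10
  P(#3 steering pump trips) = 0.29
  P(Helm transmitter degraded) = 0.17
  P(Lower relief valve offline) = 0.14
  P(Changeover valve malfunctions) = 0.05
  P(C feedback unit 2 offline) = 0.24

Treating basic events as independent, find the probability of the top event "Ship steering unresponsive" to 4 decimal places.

0.0008

P(Starboard system unavailable) [AND] = 0.18 × 0.25 × 0.27 = 0.012150
P(NFU path down) [AND] = 0.02 × 0.05 × 0.012150 = 0.000012
P(Port system lost) [OR] = 1 − (1−0.10) × (1−0.29) × (1−0.17) = 0.469630
P(Followup chain fails) [AND] = 0.469630 × 0.14 × 0.05 × 0.24 = 0.000789
P(Ship steering unresponsive) [OR] = 1 − (1−0.000012) × (1−0.000789) = 0.000801
Rounded to 4 decimal places: P(Ship steering unresponsive) ≈ 0.0008.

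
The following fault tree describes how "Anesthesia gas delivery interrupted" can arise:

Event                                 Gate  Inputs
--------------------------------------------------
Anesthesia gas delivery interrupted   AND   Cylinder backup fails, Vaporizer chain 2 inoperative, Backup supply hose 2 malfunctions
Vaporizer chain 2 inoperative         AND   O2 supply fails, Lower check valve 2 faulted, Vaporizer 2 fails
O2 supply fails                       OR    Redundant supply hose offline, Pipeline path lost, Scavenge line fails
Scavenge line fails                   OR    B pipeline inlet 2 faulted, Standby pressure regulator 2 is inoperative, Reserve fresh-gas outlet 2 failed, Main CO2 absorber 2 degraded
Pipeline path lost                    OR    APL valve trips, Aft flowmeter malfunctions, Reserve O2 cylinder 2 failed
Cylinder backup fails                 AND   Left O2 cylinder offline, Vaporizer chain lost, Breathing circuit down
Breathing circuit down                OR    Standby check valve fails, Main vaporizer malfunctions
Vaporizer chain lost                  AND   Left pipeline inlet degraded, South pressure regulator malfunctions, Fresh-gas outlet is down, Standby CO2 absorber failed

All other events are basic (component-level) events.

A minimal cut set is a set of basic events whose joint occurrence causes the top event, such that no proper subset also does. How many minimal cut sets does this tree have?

16

Vaporizer chain lost [AND]: one cut set from each child combined → 1 × 1 × 1 × 1 = 1 cut set(s).
Breathing circuit down [OR]: union of children's cut sets → 2 cut set(s).
Cylinder backup fails [AND]: one cut set from each child combined → 1 × 1 × 2 = 2 cut set(s).
Pipeline path lost [OR]: union of children's cut sets → 3 cut set(s).
Scavenge line fails [OR]: union of children's cut sets → 4 cut set(s).
O2 supply fails [OR]: union of children's cut sets → 8 cut set(s).
Vaporizer chain 2 inoperative [AND]: one cut set from each child combined → 8 × 1 × 1 = 8 cut set(s).
Anesthesia gas delivery interrupted [AND]: one cut set from each child combined → 2 × 8 × 1 = 16 cut set(s).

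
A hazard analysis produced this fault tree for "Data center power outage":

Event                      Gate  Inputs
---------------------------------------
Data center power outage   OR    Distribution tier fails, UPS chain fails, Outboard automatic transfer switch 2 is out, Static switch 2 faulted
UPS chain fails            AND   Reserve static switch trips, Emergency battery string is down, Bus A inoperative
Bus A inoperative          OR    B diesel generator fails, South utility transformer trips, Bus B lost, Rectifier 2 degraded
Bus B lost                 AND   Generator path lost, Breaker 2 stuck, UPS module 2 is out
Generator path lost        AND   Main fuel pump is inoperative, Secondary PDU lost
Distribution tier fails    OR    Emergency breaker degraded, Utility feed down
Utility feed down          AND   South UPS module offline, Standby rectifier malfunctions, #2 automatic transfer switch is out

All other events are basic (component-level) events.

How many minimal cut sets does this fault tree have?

Utility feed down [AND]: one cut set from each child combined → 1 × 1 × 1 = 1 cut set(s).
Distribution tier fails [OR]: union of children's cut sets → 2 cut set(s).
Generator path lost [AND]: one cut set from each child combined → 1 × 1 = 1 cut set(s).
Bus B lost [AND]: one cut set from each child combined → 1 × 1 × 1 = 1 cut set(s).
Bus A inoperative [OR]: union of children's cut sets → 4 cut set(s).
UPS chain fails [AND]: one cut set from each child combined → 1 × 1 × 4 = 4 cut set(s).
Data center power outage [OR]: union of children's cut sets → 8 cut set(s).
Minimal cut sets: {Emergency breaker degraded}; {#2 automatic transfer switch is out, South UPS module offline, Standby rectifier malfunctions}; {B diesel generator fails, Emergency battery string is down, Reserve static switch trips}; {Emergency battery string is down, Reserve static switch trips, South utility transformer trips}; {Breaker 2 stuck, Emergency battery string is down, Main fuel pump is inoperative, Reserve static switch trips, Secondary PDU lost, UPS module 2 is out}; {Emergency battery string is down, Rectifier 2 degraded, Reserve static switch trips}; {Outboard automatic transfer switch 2 is out}; {Static switch 2 faulted}.

8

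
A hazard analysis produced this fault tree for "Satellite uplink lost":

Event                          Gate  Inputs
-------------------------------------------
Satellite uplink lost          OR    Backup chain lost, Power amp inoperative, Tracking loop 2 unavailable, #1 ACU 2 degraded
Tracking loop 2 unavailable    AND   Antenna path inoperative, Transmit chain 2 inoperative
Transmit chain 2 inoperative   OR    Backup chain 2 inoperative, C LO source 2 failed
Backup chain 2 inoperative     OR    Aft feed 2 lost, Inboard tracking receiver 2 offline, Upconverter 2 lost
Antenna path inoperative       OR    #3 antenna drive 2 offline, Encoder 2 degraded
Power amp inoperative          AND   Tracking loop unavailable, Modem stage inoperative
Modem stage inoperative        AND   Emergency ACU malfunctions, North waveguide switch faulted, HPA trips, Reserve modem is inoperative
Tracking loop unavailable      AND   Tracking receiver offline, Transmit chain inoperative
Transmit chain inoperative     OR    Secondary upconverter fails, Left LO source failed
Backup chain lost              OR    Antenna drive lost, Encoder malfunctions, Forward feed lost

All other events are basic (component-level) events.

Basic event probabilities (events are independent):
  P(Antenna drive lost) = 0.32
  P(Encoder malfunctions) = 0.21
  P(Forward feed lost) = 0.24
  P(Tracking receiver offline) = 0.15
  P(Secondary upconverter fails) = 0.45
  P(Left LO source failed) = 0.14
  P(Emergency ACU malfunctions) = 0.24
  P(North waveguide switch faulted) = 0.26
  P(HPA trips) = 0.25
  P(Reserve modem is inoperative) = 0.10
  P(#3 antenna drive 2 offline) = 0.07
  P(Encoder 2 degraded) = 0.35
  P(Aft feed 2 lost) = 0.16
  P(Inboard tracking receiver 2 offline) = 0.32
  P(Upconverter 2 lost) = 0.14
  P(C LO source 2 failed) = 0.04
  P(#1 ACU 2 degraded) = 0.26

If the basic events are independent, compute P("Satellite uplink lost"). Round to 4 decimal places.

P(Backup chain lost) [OR] = 1 − (1−0.32) × (1−0.21) × (1−0.24) = 0.591728
P(Transmit chain inoperative) [OR] = 1 − (1−0.45) × (1−0.14) = 0.527000
P(Tracking loop unavailable) [AND] = 0.15 × 0.527000 = 0.079050
P(Modem stage inoperative) [AND] = 0.24 × 0.26 × 0.25 × 0.10 = 0.001560
P(Power amp inoperative) [AND] = 0.079050 × 0.001560 = 0.000123
P(Antenna path inoperative) [OR] = 1 − (1−0.07) × (1−0.35) = 0.395500
P(Backup chain 2 inoperative) [OR] = 1 − (1−0.16) × (1−0.32) × (1−0.14) = 0.508768
P(Transmit chain 2 inoperative) [OR] = 1 − (1−0.508768) × (1−0.04) = 0.528417
P(Tracking loop 2 unavailable) [AND] = 0.395500 × 0.528417 = 0.208989
P(Satellite uplink lost) [OR] = 1 − (1−0.591728) × (1−0.000123) × (1−0.208989) × (1−0.26) = 0.761048
Rounded to 4 decimal places: P(Satellite uplink lost) ≈ 0.7610.

0.7610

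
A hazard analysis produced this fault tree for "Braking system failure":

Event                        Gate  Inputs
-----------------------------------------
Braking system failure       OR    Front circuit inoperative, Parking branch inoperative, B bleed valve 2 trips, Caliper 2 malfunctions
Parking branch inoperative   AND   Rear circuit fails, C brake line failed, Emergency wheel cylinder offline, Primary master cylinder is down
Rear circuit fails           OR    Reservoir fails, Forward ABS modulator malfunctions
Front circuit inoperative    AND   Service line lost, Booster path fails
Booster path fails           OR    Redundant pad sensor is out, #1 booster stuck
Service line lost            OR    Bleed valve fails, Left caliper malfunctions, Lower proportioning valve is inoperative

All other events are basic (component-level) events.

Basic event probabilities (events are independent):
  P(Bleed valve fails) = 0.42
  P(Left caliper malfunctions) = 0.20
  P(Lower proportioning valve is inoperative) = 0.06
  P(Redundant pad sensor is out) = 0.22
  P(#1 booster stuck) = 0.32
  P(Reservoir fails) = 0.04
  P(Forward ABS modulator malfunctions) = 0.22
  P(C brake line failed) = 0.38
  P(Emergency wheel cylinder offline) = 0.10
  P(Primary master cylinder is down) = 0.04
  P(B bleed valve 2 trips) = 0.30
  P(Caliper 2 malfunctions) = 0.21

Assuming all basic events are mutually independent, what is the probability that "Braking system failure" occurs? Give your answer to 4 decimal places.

P(Service line lost) [OR] = 1 − (1−0.42) × (1−0.20) × (1−0.06) = 0.563840
P(Booster path fails) [OR] = 1 − (1−0.22) × (1−0.32) = 0.469600
P(Front circuit inoperative) [AND] = 0.563840 × 0.469600 = 0.264779
P(Rear circuit fails) [OR] = 1 − (1−0.04) × (1−0.22) = 0.251200
P(Parking branch inoperative) [AND] = 0.251200 × 0.38 × 0.10 × 0.04 = 0.000382
P(Braking system failure) [OR] = 1 − (1−0.264779) × (1−0.000382) × (1−0.30) × (1−0.21) = 0.593578
Rounded to 4 decimal places: P(Braking system failure) ≈ 0.5936.

0.5936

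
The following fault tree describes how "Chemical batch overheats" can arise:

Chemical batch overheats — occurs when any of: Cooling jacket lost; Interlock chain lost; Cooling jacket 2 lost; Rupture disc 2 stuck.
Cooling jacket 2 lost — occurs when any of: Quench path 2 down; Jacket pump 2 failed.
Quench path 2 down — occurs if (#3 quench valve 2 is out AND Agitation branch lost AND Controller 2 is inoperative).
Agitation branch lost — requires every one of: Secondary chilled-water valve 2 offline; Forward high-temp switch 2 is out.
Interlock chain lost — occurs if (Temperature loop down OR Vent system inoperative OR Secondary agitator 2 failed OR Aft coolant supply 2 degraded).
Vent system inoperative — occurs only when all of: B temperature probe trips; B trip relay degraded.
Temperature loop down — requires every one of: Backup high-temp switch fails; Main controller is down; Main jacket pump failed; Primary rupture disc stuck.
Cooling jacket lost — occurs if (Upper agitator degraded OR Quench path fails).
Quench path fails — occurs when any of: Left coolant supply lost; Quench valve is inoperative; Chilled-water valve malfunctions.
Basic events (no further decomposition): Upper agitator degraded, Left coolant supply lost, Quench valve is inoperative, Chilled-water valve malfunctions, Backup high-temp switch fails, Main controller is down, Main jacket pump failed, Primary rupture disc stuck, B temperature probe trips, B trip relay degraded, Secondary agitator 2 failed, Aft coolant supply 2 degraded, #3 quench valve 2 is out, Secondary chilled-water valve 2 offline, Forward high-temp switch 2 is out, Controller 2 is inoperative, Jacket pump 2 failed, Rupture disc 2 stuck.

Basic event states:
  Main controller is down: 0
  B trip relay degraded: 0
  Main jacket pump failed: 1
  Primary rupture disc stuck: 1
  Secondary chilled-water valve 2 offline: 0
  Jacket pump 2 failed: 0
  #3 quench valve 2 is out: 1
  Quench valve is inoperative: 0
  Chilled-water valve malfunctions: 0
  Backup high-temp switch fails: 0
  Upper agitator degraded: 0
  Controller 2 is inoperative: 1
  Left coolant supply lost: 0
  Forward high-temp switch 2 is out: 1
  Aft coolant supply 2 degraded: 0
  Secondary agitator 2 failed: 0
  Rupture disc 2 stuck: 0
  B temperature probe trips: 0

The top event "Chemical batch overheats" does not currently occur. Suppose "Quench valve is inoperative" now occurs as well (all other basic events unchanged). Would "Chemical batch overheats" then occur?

Counterfactual: set "Quench valve is inoperative" to occurred.
Quench path fails [OR]: Left coolant supply lost=not, Quench valve is inoperative=occurs, Chilled-water valve malfunctions=not → at least one input occurs → occurs.
Cooling jacket lost [OR]: Upper agitator degraded=not, Quench path fails=occurs → at least one input occurs → occurs.
Temperature loop down [AND]: Backup high-temp switch fails=not, Main controller is down=not, Main jacket pump failed=occurs, Primary rupture disc stuck=occurs → not all inputs occur → does not occur.
Vent system inoperative [AND]: B temperature probe trips=not, B trip relay degraded=not → not all inputs occur → does not occur.
Interlock chain lost [OR]: Temperature loop down=not, Vent system inoperative=not, Secondary agitator 2 failed=not, Aft coolant supply 2 degraded=not → no input occurs → does not occur.
Agitation branch lost [AND]: Secondary chilled-water valve 2 offline=not, Forward high-temp switch 2 is out=occurs → not all inputs occur → does not occur.
Quench path 2 down [AND]: #3 quench valve 2 is out=occurs, Agitation branch lost=not, Controller 2 is inoperative=occurs → not all inputs occur → does not occur.
Cooling jacket 2 lost [OR]: Quench path 2 down=not, Jacket pump 2 failed=not → no input occurs → does not occur.
Chemical batch overheats [OR]: Cooling jacket lost=occurs, Interlock chain lost=not, Cooling jacket 2 lost=not, Rupture disc 2 stuck=not → at least one input occurs → occurs.

Yes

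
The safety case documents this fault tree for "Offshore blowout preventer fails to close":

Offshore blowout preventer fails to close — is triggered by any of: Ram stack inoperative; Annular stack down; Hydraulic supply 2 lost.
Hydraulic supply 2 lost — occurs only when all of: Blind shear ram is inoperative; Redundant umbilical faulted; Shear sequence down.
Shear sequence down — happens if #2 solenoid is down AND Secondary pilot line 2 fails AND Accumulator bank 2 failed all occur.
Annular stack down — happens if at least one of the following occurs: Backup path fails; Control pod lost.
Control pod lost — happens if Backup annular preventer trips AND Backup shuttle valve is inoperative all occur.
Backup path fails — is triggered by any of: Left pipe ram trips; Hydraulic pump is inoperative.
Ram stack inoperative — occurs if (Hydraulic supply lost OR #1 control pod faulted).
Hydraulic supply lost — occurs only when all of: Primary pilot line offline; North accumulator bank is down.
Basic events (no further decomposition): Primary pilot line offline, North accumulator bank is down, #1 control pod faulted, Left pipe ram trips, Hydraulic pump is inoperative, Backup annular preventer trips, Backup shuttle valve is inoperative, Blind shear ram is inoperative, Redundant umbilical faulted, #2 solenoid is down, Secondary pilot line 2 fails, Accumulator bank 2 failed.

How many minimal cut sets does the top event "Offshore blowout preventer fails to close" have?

6

Hydraulic supply lost [AND]: one cut set from each child combined → 1 × 1 = 1 cut set(s).
Ram stack inoperative [OR]: union of children's cut sets → 2 cut set(s).
Backup path fails [OR]: union of children's cut sets → 2 cut set(s).
Control pod lost [AND]: one cut set from each child combined → 1 × 1 = 1 cut set(s).
Annular stack down [OR]: union of children's cut sets → 3 cut set(s).
Shear sequence down [AND]: one cut set from each child combined → 1 × 1 × 1 = 1 cut set(s).
Hydraulic supply 2 lost [AND]: one cut set from each child combined → 1 × 1 × 1 = 1 cut set(s).
Offshore blowout preventer fails to close [OR]: union of children's cut sets → 6 cut set(s).
Minimal cut sets: {North accumulator bank is down, Primary pilot line offline}; {#1 control pod faulted}; {Left pipe ram trips}; {Hydraulic pump is inoperative}; {Backup annular preventer trips, Backup shuttle valve is inoperative}; {#2 solenoid is down, Accumulator bank 2 failed, Blind shear ram is inoperative, Redundant umbilical faulted, Secondary pilot line 2 fails}.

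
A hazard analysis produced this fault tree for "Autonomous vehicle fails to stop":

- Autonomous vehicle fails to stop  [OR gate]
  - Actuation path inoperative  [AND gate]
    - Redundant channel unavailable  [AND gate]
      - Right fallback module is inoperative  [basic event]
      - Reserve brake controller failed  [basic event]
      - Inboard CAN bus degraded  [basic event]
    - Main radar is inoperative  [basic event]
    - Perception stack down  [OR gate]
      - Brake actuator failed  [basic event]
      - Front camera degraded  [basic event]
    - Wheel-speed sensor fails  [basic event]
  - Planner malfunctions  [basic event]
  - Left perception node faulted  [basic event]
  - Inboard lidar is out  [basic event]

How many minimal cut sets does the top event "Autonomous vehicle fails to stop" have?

5

Redundant channel unavailable [AND]: one cut set from each child combined → 1 × 1 × 1 = 1 cut set(s).
Perception stack down [OR]: union of children's cut sets → 2 cut set(s).
Actuation path inoperative [AND]: one cut set from each child combined → 1 × 1 × 2 × 1 = 2 cut set(s).
Autonomous vehicle fails to stop [OR]: union of children's cut sets → 5 cut set(s).
Minimal cut sets: {Brake actuator failed, Inboard CAN bus degraded, Main radar is inoperative, Reserve brake controller failed, Right fallback module is inoperative, Wheel-speed sensor fails}; {Front camera degraded, Inboard CAN bus degraded, Main radar is inoperative, Reserve brake controller failed, Right fallback module is inoperative, Wheel-speed sensor fails}; {Planner malfunctions}; {Left perception node faulted}; {Inboard lidar is out}.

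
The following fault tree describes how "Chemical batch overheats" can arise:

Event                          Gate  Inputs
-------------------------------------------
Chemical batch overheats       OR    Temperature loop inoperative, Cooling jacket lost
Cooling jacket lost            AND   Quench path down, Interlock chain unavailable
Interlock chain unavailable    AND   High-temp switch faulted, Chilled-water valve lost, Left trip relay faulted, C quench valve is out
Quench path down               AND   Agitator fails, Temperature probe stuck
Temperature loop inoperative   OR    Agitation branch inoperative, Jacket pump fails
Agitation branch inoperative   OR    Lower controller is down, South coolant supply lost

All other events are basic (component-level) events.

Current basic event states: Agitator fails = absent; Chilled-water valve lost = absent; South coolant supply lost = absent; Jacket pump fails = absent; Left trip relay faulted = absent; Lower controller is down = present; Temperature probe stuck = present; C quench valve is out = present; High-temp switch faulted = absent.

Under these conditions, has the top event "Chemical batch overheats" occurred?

Agitation branch inoperative [OR]: Lower controller is down=occurs, South coolant supply lost=not → at least one input occurs → occurs.
Temperature loop inoperative [OR]: Agitation branch inoperative=occurs, Jacket pump fails=not → at least one input occurs → occurs.
Quench path down [AND]: Agitator fails=not, Temperature probe stuck=occurs → not all inputs occur → does not occur.
Interlock chain unavailable [AND]: High-temp switch faulted=not, Chilled-water valve lost=not, Left trip relay faulted=not, C quench valve is out=occurs → not all inputs occur → does not occur.
Cooling jacket lost [AND]: Quench path down=not, Interlock chain unavailable=not → not all inputs occur → does not occur.
Chemical batch overheats [OR]: Temperature loop inoperative=occurs, Cooling jacket lost=not → at least one input occurs → occurs.

Yes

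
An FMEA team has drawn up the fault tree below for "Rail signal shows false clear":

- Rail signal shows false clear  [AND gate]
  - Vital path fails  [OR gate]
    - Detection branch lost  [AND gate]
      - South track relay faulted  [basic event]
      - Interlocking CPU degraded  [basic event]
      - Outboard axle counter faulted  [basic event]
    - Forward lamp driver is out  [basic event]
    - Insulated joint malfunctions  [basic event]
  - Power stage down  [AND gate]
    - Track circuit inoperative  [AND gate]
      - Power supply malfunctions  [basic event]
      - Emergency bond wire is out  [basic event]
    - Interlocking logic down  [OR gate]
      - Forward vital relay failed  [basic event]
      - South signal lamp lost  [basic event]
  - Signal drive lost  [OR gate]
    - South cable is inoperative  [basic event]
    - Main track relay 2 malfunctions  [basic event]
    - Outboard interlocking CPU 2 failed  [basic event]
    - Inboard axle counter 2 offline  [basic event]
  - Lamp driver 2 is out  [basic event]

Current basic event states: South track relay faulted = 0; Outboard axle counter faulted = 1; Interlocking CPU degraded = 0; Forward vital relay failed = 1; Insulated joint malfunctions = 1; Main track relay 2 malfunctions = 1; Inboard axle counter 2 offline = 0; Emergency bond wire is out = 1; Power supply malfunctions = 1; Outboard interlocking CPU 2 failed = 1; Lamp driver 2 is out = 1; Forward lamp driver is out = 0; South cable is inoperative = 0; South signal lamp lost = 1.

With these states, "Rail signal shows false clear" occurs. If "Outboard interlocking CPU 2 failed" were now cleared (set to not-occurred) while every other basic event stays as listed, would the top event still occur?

Counterfactual: set "Outboard interlocking CPU 2 failed" to not occurred.
Detection branch lost [AND]: South track relay faulted=not, Interlocking CPU degraded=not, Outboard axle counter faulted=occurs → not all inputs occur → does not occur.
Vital path fails [OR]: Detection branch lost=not, Forward lamp driver is out=not, Insulated joint malfunctions=occurs → at least one input occurs → occurs.
Track circuit inoperative [AND]: Power supply malfunctions=occurs, Emergency bond wire is out=occurs → all inputs occur → occurs.
Interlocking logic down [OR]: Forward vital relay failed=occurs, South signal lamp lost=occurs → at least one input occurs → occurs.
Power stage down [AND]: Track circuit inoperative=occurs, Interlocking logic down=occurs → all inputs occur → occurs.
Signal drive lost [OR]: South cable is inoperative=not, Main track relay 2 malfunctions=occurs, Outboard interlocking CPU 2 failed=not, Inboard axle counter 2 offline=not → at least one input occurs → occurs.
Rail signal shows false clear [AND]: Vital path fails=occurs, Power stage down=occurs, Signal drive lost=occurs, Lamp driver 2 is out=occurs → all inputs occur → occurs.

Yes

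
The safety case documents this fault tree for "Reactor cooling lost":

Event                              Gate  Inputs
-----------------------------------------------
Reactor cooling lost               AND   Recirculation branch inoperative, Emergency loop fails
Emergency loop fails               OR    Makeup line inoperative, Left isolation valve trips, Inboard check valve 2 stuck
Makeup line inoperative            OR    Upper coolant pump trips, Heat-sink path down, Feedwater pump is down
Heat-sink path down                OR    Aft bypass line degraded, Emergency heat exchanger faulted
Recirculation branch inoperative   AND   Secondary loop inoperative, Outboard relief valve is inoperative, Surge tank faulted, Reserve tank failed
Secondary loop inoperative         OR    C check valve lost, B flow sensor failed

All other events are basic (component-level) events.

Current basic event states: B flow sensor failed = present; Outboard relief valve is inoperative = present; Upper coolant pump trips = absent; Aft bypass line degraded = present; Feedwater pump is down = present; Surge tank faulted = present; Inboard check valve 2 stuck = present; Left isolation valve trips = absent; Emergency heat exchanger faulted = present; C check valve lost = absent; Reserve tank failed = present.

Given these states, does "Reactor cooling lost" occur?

Yes

Secondary loop inoperative [OR]: C check valve lost=not, B flow sensor failed=occurs → at least one input occurs → occurs.
Recirculation branch inoperative [AND]: Secondary loop inoperative=occurs, Outboard relief valve is inoperative=occurs, Surge tank faulted=occurs, Reserve tank failed=occurs → all inputs occur → occurs.
Heat-sink path down [OR]: Aft bypass line degraded=occurs, Emergency heat exchanger faulted=occurs → at least one input occurs → occurs.
Makeup line inoperative [OR]: Upper coolant pump trips=not, Heat-sink path down=occurs, Feedwater pump is down=occurs → at least one input occurs → occurs.
Emergency loop fails [OR]: Makeup line inoperative=occurs, Left isolation valve trips=not, Inboard check valve 2 stuck=occurs → at least one input occurs → occurs.
Reactor cooling lost [AND]: Recirculation branch inoperative=occurs, Emergency loop fails=occurs → all inputs occur → occurs.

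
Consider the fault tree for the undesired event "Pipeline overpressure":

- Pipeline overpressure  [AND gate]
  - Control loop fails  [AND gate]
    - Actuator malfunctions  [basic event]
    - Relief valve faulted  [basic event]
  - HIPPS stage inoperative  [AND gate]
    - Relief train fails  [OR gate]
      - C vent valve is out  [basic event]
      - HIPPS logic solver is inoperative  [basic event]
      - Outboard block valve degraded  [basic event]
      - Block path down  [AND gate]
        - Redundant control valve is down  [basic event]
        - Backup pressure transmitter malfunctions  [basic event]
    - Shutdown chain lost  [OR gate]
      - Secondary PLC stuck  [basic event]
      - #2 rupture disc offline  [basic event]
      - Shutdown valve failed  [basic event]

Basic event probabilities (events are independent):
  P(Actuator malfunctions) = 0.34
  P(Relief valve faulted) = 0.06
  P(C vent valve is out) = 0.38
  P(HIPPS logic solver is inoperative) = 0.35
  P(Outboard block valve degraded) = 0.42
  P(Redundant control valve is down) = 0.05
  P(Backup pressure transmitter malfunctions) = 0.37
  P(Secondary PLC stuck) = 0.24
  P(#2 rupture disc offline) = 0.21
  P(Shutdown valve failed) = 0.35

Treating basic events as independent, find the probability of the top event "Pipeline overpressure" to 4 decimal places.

P(Control loop fails) [AND] = 0.34 × 0.06 = 0.020400
P(Block path down) [AND] = 0.05 × 0.37 = 0.018500
P(Relief train fails) [OR] = 1 − (1−0.38) × (1−0.35) × (1−0.42) × (1−0.018500) = 0.770584
P(Shutdown chain lost) [OR] = 1 − (1−0.24) × (1−0.21) × (1−0.35) = 0.609740
P(HIPPS stage inoperative) [AND] = 0.770584 × 0.609740 = 0.469856
P(Pipeline overpressure) [AND] = 0.020400 × 0.469856 = 0.009585
Rounded to 4 decimal places: P(Pipeline overpressure) ≈ 0.0096.

0.0096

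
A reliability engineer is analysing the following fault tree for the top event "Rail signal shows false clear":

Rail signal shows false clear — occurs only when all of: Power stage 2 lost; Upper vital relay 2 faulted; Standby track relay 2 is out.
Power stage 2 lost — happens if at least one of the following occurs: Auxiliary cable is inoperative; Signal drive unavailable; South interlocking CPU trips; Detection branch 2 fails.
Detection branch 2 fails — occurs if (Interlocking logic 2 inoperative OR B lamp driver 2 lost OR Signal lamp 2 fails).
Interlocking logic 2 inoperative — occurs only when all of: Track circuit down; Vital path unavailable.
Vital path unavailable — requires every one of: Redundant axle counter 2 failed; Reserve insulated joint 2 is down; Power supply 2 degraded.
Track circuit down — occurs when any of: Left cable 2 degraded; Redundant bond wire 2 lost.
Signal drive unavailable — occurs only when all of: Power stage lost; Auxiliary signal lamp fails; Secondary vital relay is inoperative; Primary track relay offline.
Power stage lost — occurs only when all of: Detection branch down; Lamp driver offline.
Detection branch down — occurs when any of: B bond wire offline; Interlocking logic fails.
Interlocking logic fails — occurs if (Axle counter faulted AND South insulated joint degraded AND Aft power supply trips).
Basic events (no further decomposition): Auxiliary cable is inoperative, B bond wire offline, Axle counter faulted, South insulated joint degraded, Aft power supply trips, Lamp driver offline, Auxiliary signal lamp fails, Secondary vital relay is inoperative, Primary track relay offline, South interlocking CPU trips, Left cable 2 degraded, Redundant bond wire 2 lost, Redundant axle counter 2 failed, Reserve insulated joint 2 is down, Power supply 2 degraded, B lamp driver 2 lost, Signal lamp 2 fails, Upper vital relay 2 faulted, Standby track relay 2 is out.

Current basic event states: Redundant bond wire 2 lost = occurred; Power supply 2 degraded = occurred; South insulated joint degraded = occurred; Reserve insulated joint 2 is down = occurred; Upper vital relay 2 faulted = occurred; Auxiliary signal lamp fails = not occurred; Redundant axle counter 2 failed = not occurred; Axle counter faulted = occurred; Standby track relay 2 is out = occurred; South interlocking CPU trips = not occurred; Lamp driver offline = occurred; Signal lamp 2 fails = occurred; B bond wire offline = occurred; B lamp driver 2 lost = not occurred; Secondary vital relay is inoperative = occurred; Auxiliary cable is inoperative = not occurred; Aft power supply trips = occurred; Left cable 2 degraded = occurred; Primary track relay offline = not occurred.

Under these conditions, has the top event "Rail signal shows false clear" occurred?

Interlocking logic fails [AND]: Axle counter faulted=occurs, South insulated joint degraded=occurs, Aft power supply trips=occurs → all inputs occur → occurs.
Detection branch down [OR]: B bond wire offline=occurs, Interlocking logic fails=occurs → at least one input occurs → occurs.
Power stage lost [AND]: Detection branch down=occurs, Lamp driver offline=occurs → all inputs occur → occurs.
Signal drive unavailable [AND]: Power stage lost=occurs, Auxiliary signal lamp fails=not, Secondary vital relay is inoperative=occurs, Primary track relay offline=not → not all inputs occur → does not occur.
Track circuit down [OR]: Left cable 2 degraded=occurs, Redundant bond wire 2 lost=occurs → at least one input occurs → occurs.
Vital path unavailable [AND]: Redundant axle counter 2 failed=not, Reserve insulated joint 2 is down=occurs, Power supply 2 degraded=occurs → not all inputs occur → does not occur.
Interlocking logic 2 inoperative [AND]: Track circuit down=occurs, Vital path unavailable=not → not all inputs occur → does not occur.
Detection branch 2 fails [OR]: Interlocking logic 2 inoperative=not, B lamp driver 2 lost=not, Signal lamp 2 fails=occurs → at least one input occurs → occurs.
Power stage 2 lost [OR]: Auxiliary cable is inoperative=not, Signal drive unavailable=not, South interlocking CPU trips=not, Detection branch 2 fails=occurs → at least one input occurs → occurs.
Rail signal shows false clear [AND]: Power stage 2 lost=occurs, Upper vital relay 2 faulted=occurs, Standby track relay 2 is out=occurs → all inputs occur → occurs.

Yes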